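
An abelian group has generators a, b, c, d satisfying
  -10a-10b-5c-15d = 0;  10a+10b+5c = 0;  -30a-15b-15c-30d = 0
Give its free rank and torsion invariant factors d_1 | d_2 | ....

Answer: M ≅ ℤ^1 ⊕ ℤ/5 ⊕ ℤ/15 ⊕ ℤ/15

Derivation:
rank_ℚ(R)=3; free=4−3=1
SNF(R) diag = [5, 15, 15] → torsion [5, 15, 15]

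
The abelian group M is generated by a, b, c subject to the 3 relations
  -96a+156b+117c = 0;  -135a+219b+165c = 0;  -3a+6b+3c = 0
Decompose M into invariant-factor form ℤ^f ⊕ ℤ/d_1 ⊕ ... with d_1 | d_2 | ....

rank_ℚ(R)=3; free=3−3=0
SNF(R) diag = [3, 3, 3] → torsion [3, 3, 3]

Answer: M ≅ ℤ/3 ⊕ ℤ/3 ⊕ ℤ/3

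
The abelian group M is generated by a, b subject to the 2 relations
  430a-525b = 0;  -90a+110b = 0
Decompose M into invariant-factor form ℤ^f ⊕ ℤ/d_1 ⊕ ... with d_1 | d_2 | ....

rank_ℚ(R)=2; free=2−2=0
SNF(R) diag = [5, 10] → torsion [5, 10]

Answer: M ≅ ℤ/5 ⊕ ℤ/10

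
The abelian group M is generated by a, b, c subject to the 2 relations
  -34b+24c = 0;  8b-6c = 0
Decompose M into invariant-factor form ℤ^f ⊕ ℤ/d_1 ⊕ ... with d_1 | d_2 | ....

rank_ℚ(R)=2; free=3−2=1
SNF(R) diag = [2, 6] → torsion [2, 6]

Answer: M ≅ ℤ^1 ⊕ ℤ/2 ⊕ ℤ/6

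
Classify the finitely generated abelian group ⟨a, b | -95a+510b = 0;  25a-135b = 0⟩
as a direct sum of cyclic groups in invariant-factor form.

Answer: M ≅ ℤ/5 ⊕ ℤ/15

Derivation:
rank_ℚ(R)=2; free=2−2=0
SNF(R) diag = [5, 15] → torsion [5, 15]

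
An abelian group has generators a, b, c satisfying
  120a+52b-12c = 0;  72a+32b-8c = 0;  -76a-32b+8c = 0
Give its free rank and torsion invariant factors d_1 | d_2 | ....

Answer: M ≅ ℤ/4 ⊕ ℤ/4 ⊕ ℤ/8

Derivation:
rank_ℚ(R)=3; free=3−3=0
SNF(R) diag = [4, 4, 8] → torsion [4, 4, 8]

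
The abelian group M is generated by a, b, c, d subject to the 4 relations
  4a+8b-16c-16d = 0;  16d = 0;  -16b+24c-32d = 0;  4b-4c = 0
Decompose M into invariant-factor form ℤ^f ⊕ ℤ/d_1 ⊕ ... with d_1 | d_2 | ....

rank_ℚ(R)=4; free=4−4=0
SNF(R) diag = [4, 4, 8, 16] → torsion [4, 4, 8, 16]

Answer: M ≅ ℤ/4 ⊕ ℤ/4 ⊕ ℤ/8 ⊕ ℤ/16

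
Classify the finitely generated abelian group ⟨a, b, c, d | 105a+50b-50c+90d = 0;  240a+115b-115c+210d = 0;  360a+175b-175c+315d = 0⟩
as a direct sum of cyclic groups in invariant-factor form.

rank_ℚ(R)=3; free=4−3=1
SNF(R) diag = [5, 15, 15] → torsion [5, 15, 15]

Answer: M ≅ ℤ^1 ⊕ ℤ/5 ⊕ ℤ/15 ⊕ ℤ/15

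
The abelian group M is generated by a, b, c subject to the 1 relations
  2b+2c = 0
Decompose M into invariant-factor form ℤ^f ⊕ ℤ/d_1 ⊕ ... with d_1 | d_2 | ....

Answer: M ≅ ℤ^2 ⊕ ℤ/2

Derivation:
rank_ℚ(R)=1; free=3−1=2
SNF(R) diag = [2] → torsion [2]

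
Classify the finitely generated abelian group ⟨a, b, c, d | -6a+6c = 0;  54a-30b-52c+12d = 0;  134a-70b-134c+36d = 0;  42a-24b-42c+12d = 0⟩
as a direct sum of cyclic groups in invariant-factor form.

Answer: M ≅ ℤ/2 ⊕ ℤ/2 ⊕ ℤ/6 ⊕ ℤ/12

Derivation:
rank_ℚ(R)=4; free=4−4=0
SNF(R) diag = [2, 2, 6, 12] → torsion [2, 2, 6, 12]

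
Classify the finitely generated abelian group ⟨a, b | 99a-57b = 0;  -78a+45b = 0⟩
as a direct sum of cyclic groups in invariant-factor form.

rank_ℚ(R)=2; free=2−2=0
SNF(R) diag = [3, 3] → torsion [3, 3]

Answer: M ≅ ℤ/3 ⊕ ℤ/3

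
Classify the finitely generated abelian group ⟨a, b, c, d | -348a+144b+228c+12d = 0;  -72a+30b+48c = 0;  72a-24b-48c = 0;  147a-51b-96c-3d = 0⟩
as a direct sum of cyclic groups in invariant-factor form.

rank_ℚ(R)=4; free=4−4=0
SNF(R) diag = [3, 6, 12, 24] → torsion [3, 6, 12, 24]

Answer: M ≅ ℤ/3 ⊕ ℤ/6 ⊕ ℤ/12 ⊕ ℤ/24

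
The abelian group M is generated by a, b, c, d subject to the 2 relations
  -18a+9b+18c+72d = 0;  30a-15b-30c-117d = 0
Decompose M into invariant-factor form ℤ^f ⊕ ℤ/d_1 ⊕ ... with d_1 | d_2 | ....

Answer: M ≅ ℤ^2 ⊕ ℤ/3 ⊕ ℤ/9

Derivation:
rank_ℚ(R)=2; free=4−2=2
SNF(R) diag = [3, 9] → torsion [3, 9]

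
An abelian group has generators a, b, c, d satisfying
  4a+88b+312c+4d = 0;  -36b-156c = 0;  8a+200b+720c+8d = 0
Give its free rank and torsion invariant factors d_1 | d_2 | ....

Answer: M ≅ ℤ^1 ⊕ ℤ/4 ⊕ ℤ/12 ⊕ ℤ/24

Derivation:
rank_ℚ(R)=3; free=4−3=1
SNF(R) diag = [4, 12, 24] → torsion [4, 12, 24]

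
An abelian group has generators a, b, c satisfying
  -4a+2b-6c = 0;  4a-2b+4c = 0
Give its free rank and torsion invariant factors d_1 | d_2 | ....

rank_ℚ(R)=2; free=3−2=1
SNF(R) diag = [2, 2] → torsion [2, 2]

Answer: M ≅ ℤ^1 ⊕ ℤ/2 ⊕ ℤ/2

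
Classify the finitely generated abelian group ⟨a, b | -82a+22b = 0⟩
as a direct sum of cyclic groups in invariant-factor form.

Answer: M ≅ ℤ^1 ⊕ ℤ/2

Derivation:
rank_ℚ(R)=1; free=2−1=1
SNF(R) diag = [2] → torsion [2]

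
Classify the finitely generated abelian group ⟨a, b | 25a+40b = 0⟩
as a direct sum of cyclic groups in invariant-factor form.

rank_ℚ(R)=1; free=2−1=1
SNF(R) diag = [5] → torsion [5]

Answer: M ≅ ℤ^1 ⊕ ℤ/5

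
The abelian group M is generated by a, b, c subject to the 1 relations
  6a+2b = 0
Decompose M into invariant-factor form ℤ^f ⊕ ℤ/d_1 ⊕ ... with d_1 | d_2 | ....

rank_ℚ(R)=1; free=3−1=2
SNF(R) diag = [2] → torsion [2]

Answer: M ≅ ℤ^2 ⊕ ℤ/2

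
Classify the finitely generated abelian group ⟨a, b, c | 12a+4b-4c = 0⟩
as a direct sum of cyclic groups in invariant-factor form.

Answer: M ≅ ℤ^2 ⊕ ℤ/4

Derivation:
rank_ℚ(R)=1; free=3−1=2
SNF(R) diag = [4] → torsion [4]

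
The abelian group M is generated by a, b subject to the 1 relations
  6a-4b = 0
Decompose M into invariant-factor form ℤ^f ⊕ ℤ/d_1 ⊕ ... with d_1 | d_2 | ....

rank_ℚ(R)=1; free=2−1=1
SNF(R) diag = [2] → torsion [2]

Answer: M ≅ ℤ^1 ⊕ ℤ/2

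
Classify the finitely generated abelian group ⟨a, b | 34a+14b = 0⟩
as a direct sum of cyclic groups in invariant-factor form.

Answer: M ≅ ℤ^1 ⊕ ℤ/2

Derivation:
rank_ℚ(R)=1; free=2−1=1
SNF(R) diag = [2] → torsion [2]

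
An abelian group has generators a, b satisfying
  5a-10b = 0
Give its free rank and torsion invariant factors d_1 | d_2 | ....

rank_ℚ(R)=1; free=2−1=1
SNF(R) diag = [5] → torsion [5]

Answer: M ≅ ℤ^1 ⊕ ℤ/5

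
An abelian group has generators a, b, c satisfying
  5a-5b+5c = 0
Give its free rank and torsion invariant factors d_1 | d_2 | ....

Answer: M ≅ ℤ^2 ⊕ ℤ/5

Derivation:
rank_ℚ(R)=1; free=3−1=2
SNF(R) diag = [5] → torsion [5]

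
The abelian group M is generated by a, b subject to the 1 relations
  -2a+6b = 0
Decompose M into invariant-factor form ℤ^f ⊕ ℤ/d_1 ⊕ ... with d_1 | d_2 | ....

Answer: M ≅ ℤ^1 ⊕ ℤ/2

Derivation:
rank_ℚ(R)=1; free=2−1=1
SNF(R) diag = [2] → torsion [2]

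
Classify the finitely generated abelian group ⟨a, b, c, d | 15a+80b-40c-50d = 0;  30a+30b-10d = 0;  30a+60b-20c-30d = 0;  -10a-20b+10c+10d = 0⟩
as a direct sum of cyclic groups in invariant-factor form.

rank_ℚ(R)=4; free=4−4=0
SNF(R) diag = [5, 10, 10, 10] → torsion [5, 10, 10, 10]

Answer: M ≅ ℤ/5 ⊕ ℤ/10 ⊕ ℤ/10 ⊕ ℤ/10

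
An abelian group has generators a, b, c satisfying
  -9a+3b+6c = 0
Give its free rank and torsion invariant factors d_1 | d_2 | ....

Answer: M ≅ ℤ^2 ⊕ ℤ/3

Derivation:
rank_ℚ(R)=1; free=3−1=2
SNF(R) diag = [3] → torsion [3]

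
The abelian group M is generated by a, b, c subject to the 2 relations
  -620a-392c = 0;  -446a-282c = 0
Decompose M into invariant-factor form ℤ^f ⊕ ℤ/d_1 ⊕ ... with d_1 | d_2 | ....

rank_ℚ(R)=2; free=3−2=1
SNF(R) diag = [2, 4] → torsion [2, 4]

Answer: M ≅ ℤ^1 ⊕ ℤ/2 ⊕ ℤ/4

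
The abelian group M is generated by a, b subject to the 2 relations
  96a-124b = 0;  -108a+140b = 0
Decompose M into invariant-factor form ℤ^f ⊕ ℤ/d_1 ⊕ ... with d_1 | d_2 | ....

rank_ℚ(R)=2; free=2−2=0
SNF(R) diag = [4, 12] → torsion [4, 12]

Answer: M ≅ ℤ/4 ⊕ ℤ/12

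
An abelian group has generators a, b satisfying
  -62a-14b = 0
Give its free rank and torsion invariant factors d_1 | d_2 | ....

Answer: M ≅ ℤ^1 ⊕ ℤ/2

Derivation:
rank_ℚ(R)=1; free=2−1=1
SNF(R) diag = [2] → torsion [2]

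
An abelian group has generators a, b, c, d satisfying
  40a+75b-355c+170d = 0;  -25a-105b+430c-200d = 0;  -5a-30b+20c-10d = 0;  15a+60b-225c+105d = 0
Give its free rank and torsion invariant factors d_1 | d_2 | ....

rank_ℚ(R)=4; free=4−4=0
SNF(R) diag = [5, 15, 15, 15] → torsion [5, 15, 15, 15]

Answer: M ≅ ℤ/5 ⊕ ℤ/15 ⊕ ℤ/15 ⊕ ℤ/15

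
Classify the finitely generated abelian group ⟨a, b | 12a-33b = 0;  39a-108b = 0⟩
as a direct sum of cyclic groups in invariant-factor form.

Answer: M ≅ ℤ/3 ⊕ ℤ/3

Derivation:
rank_ℚ(R)=2; free=2−2=0
SNF(R) diag = [3, 3] → torsion [3, 3]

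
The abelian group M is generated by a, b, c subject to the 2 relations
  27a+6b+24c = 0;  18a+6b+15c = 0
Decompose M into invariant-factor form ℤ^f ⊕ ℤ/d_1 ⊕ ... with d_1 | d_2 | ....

Answer: M ≅ ℤ^1 ⊕ ℤ/3 ⊕ ℤ/9

Derivation:
rank_ℚ(R)=2; free=3−2=1
SNF(R) diag = [3, 9] → torsion [3, 9]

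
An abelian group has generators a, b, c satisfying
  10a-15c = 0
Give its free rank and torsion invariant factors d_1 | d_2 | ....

rank_ℚ(R)=1; free=3−1=2
SNF(R) diag = [5] → torsion [5]

Answer: M ≅ ℤ^2 ⊕ ℤ/5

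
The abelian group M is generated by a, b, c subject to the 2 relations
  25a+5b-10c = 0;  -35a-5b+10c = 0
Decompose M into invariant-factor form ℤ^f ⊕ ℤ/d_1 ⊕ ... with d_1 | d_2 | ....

Answer: M ≅ ℤ^1 ⊕ ℤ/5 ⊕ ℤ/10

Derivation:
rank_ℚ(R)=2; free=3−2=1
SNF(R) diag = [5, 10] → torsion [5, 10]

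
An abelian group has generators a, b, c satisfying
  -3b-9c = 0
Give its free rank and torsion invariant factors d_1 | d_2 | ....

Answer: M ≅ ℤ^2 ⊕ ℤ/3

Derivation:
rank_ℚ(R)=1; free=3−1=2
SNF(R) diag = [3] → torsion [3]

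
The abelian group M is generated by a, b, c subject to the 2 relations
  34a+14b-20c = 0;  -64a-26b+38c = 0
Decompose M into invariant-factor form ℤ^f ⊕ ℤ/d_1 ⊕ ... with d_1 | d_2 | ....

Answer: M ≅ ℤ^1 ⊕ ℤ/2 ⊕ ℤ/6

Derivation:
rank_ℚ(R)=2; free=3−2=1
SNF(R) diag = [2, 6] → torsion [2, 6]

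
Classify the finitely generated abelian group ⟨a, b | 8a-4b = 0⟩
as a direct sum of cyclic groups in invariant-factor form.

Answer: M ≅ ℤ^1 ⊕ ℤ/4

Derivation:
rank_ℚ(R)=1; free=2−1=1
SNF(R) diag = [4] → torsion [4]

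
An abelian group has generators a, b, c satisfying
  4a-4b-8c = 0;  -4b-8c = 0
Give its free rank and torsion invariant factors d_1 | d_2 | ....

Answer: M ≅ ℤ^1 ⊕ ℤ/4 ⊕ ℤ/4

Derivation:
rank_ℚ(R)=2; free=3−2=1
SNF(R) diag = [4, 4] → torsion [4, 4]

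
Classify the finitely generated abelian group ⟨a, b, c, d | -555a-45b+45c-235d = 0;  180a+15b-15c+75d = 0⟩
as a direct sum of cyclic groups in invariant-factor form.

Answer: M ≅ ℤ^2 ⊕ ℤ/5 ⊕ ℤ/15

Derivation:
rank_ℚ(R)=2; free=4−2=2
SNF(R) diag = [5, 15] → torsion [5, 15]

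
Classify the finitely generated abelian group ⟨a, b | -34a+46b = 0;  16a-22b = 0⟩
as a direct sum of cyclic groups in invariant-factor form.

Answer: M ≅ ℤ/2 ⊕ ℤ/6

Derivation:
rank_ℚ(R)=2; free=2−2=0
SNF(R) diag = [2, 6] → torsion [2, 6]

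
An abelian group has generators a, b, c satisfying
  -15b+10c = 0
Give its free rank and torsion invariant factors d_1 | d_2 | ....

rank_ℚ(R)=1; free=3−1=2
SNF(R) diag = [5] → torsion [5]

Answer: M ≅ ℤ^2 ⊕ ℤ/5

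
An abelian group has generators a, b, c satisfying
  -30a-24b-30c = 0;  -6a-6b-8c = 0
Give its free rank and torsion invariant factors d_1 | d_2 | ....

Answer: M ≅ ℤ^1 ⊕ ℤ/2 ⊕ ℤ/6

Derivation:
rank_ℚ(R)=2; free=3−2=1
SNF(R) diag = [2, 6] → torsion [2, 6]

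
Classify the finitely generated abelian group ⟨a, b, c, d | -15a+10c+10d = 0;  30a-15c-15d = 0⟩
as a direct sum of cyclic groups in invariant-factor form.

Answer: M ≅ ℤ^2 ⊕ ℤ/5 ⊕ ℤ/15

Derivation:
rank_ℚ(R)=2; free=4−2=2
SNF(R) diag = [5, 15] → torsion [5, 15]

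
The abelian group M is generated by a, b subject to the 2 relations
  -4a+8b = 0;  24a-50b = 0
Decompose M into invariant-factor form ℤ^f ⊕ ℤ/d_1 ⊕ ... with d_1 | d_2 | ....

rank_ℚ(R)=2; free=2−2=0
SNF(R) diag = [2, 4] → torsion [2, 4]

Answer: M ≅ ℤ/2 ⊕ ℤ/4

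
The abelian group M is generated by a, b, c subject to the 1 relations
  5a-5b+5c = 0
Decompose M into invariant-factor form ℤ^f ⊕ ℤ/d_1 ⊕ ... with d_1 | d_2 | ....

rank_ℚ(R)=1; free=3−1=2
SNF(R) diag = [5] → torsion [5]

Answer: M ≅ ℤ^2 ⊕ ℤ/5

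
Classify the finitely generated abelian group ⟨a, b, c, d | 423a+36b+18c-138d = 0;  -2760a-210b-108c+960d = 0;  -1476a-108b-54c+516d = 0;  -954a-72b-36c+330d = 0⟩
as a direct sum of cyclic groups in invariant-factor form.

Answer: M ≅ ℤ/3 ⊕ ℤ/6 ⊕ ℤ/18 ⊕ ℤ/54

Derivation:
rank_ℚ(R)=4; free=4−4=0
SNF(R) diag = [3, 6, 18, 54] → torsion [3, 6, 18, 54]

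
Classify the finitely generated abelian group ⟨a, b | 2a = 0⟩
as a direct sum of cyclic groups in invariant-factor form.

Answer: M ≅ ℤ^1 ⊕ ℤ/2

Derivation:
rank_ℚ(R)=1; free=2−1=1
SNF(R) diag = [2] → torsion [2]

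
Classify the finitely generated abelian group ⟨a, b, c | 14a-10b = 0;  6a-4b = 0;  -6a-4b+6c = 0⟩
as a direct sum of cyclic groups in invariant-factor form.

rank_ℚ(R)=3; free=3−3=0
SNF(R) diag = [2, 2, 6] → torsion [2, 2, 6]

Answer: M ≅ ℤ/2 ⊕ ℤ/2 ⊕ ℤ/6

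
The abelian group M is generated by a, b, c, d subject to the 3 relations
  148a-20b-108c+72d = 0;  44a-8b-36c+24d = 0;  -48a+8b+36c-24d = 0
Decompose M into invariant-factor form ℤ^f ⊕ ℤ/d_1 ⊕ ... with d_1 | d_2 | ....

rank_ℚ(R)=3; free=4−3=1
SNF(R) diag = [4, 4, 12] → torsion [4, 4, 12]

Answer: M ≅ ℤ^1 ⊕ ℤ/4 ⊕ ℤ/4 ⊕ ℤ/12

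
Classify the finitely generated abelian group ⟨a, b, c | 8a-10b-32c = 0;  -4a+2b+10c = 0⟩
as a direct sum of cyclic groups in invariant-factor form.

Answer: M ≅ ℤ^1 ⊕ ℤ/2 ⊕ ℤ/6

Derivation:
rank_ℚ(R)=2; free=3−2=1
SNF(R) diag = [2, 6] → torsion [2, 6]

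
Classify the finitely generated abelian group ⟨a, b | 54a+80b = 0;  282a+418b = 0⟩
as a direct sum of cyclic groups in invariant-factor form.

rank_ℚ(R)=2; free=2−2=0
SNF(R) diag = [2, 6] → torsion [2, 6]

Answer: M ≅ ℤ/2 ⊕ ℤ/6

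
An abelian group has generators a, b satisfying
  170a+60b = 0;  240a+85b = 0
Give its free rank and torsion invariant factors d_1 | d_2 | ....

rank_ℚ(R)=2; free=2−2=0
SNF(R) diag = [5, 10] → torsion [5, 10]

Answer: M ≅ ℤ/5 ⊕ ℤ/10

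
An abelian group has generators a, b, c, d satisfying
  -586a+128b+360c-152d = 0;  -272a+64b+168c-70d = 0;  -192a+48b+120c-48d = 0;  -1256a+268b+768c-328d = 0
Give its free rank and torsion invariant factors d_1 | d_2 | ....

rank_ℚ(R)=4; free=4−4=0
SNF(R) diag = [2, 6, 12, 24] → torsion [2, 6, 12, 24]

Answer: M ≅ ℤ/2 ⊕ ℤ/6 ⊕ ℤ/12 ⊕ ℤ/24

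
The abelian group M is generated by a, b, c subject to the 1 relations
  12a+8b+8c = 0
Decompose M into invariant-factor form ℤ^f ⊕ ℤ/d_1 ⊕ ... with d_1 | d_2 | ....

rank_ℚ(R)=1; free=3−1=2
SNF(R) diag = [4] → torsion [4]

Answer: M ≅ ℤ^2 ⊕ ℤ/4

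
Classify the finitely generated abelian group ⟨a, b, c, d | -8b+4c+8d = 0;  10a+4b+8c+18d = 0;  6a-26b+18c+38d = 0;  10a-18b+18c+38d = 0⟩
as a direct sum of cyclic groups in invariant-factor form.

rank_ℚ(R)=4; free=4−4=0
SNF(R) diag = [2, 2, 4, 4] → torsion [2, 2, 4, 4]

Answer: M ≅ ℤ/2 ⊕ ℤ/2 ⊕ ℤ/4 ⊕ ℤ/4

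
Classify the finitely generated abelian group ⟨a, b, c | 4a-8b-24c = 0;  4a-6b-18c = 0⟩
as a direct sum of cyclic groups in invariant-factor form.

rank_ℚ(R)=2; free=3−2=1
SNF(R) diag = [2, 4] → torsion [2, 4]

Answer: M ≅ ℤ^1 ⊕ ℤ/2 ⊕ ℤ/4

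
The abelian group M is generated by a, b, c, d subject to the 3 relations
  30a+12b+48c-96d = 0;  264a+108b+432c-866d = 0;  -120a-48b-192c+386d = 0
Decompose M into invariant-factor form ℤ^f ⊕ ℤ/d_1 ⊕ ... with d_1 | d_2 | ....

Answer: M ≅ ℤ^1 ⊕ ℤ/2 ⊕ ℤ/6 ⊕ ℤ/12

Derivation:
rank_ℚ(R)=3; free=4−3=1
SNF(R) diag = [2, 6, 12] → torsion [2, 6, 12]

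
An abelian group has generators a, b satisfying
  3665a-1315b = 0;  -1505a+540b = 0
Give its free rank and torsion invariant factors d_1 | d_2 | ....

Answer: M ≅ ℤ/5 ⊕ ℤ/5

Derivation:
rank_ℚ(R)=2; free=2−2=0
SNF(R) diag = [5, 5] → torsion [5, 5]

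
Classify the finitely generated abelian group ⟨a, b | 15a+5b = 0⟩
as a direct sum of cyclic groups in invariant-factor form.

Answer: M ≅ ℤ^1 ⊕ ℤ/5

Derivation:
rank_ℚ(R)=1; free=2−1=1
SNF(R) diag = [5] → torsion [5]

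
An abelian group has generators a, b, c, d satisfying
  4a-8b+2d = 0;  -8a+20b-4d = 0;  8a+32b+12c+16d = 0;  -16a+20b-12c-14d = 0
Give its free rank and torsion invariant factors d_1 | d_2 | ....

Answer: M ≅ ℤ/2 ⊕ ℤ/4 ⊕ ℤ/12 ⊕ ℤ/12

Derivation:
rank_ℚ(R)=4; free=4−4=0
SNF(R) diag = [2, 4, 12, 12] → torsion [2, 4, 12, 12]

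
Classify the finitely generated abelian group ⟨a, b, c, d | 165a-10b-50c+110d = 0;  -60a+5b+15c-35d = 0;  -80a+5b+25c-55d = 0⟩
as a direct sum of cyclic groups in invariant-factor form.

rank_ℚ(R)=3; free=4−3=1
SNF(R) diag = [5, 5, 10] → torsion [5, 5, 10]

Answer: M ≅ ℤ^1 ⊕ ℤ/5 ⊕ ℤ/5 ⊕ ℤ/10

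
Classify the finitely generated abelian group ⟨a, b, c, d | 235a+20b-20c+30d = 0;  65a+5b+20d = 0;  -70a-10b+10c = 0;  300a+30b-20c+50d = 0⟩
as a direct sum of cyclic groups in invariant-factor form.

rank_ℚ(R)=4; free=4−4=0
SNF(R) diag = [5, 5, 10, 10] → torsion [5, 5, 10, 10]

Answer: M ≅ ℤ/5 ⊕ ℤ/5 ⊕ ℤ/10 ⊕ ℤ/10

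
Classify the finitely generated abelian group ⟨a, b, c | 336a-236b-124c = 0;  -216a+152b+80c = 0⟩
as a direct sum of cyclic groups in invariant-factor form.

rank_ℚ(R)=2; free=3−2=1
SNF(R) diag = [4, 8] → torsion [4, 8]

Answer: M ≅ ℤ^1 ⊕ ℤ/4 ⊕ ℤ/8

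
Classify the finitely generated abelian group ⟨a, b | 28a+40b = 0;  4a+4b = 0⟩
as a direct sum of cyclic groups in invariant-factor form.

rank_ℚ(R)=2; free=2−2=0
SNF(R) diag = [4, 12] → torsion [4, 12]

Answer: M ≅ ℤ/4 ⊕ ℤ/12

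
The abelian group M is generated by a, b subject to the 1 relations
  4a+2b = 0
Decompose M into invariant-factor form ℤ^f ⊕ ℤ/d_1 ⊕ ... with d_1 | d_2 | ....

Answer: M ≅ ℤ^1 ⊕ ℤ/2

Derivation:
rank_ℚ(R)=1; free=2−1=1
SNF(R) diag = [2] → torsion [2]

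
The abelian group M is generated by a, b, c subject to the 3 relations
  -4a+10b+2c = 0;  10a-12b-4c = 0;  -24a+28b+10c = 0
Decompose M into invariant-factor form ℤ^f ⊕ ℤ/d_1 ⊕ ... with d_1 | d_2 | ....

rank_ℚ(R)=3; free=3−3=0
SNF(R) diag = [2, 2, 6] → torsion [2, 2, 6]

Answer: M ≅ ℤ/2 ⊕ ℤ/2 ⊕ ℤ/6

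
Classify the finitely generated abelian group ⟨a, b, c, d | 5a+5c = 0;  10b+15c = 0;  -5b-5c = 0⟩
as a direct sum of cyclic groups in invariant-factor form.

rank_ℚ(R)=3; free=4−3=1
SNF(R) diag = [5, 5, 5] → torsion [5, 5, 5]

Answer: M ≅ ℤ^1 ⊕ ℤ/5 ⊕ ℤ/5 ⊕ ℤ/5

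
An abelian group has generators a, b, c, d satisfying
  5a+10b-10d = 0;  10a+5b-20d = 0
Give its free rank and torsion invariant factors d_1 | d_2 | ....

rank_ℚ(R)=2; free=4−2=2
SNF(R) diag = [5, 15] → torsion [5, 15]

Answer: M ≅ ℤ^2 ⊕ ℤ/5 ⊕ ℤ/15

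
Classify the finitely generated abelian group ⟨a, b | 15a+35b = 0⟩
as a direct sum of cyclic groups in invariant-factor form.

rank_ℚ(R)=1; free=2−1=1
SNF(R) diag = [5] → torsion [5]

Answer: M ≅ ℤ^1 ⊕ ℤ/5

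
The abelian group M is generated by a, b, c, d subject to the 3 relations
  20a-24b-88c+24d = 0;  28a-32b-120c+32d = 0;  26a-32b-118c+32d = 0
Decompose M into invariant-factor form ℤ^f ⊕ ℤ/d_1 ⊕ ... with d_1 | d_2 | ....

rank_ℚ(R)=3; free=4−3=1
SNF(R) diag = [2, 4, 8] → torsion [2, 4, 8]

Answer: M ≅ ℤ^1 ⊕ ℤ/2 ⊕ ℤ/4 ⊕ ℤ/8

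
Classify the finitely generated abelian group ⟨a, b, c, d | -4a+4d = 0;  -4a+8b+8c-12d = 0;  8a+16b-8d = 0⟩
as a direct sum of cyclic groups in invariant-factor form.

rank_ℚ(R)=3; free=4−3=1
SNF(R) diag = [4, 8, 16] → torsion [4, 8, 16]

Answer: M ≅ ℤ^1 ⊕ ℤ/4 ⊕ ℤ/8 ⊕ ℤ/16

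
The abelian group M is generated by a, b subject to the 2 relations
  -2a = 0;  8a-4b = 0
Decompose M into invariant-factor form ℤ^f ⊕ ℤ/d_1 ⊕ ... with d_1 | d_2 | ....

rank_ℚ(R)=2; free=2−2=0
SNF(R) diag = [2, 4] → torsion [2, 4]

Answer: M ≅ ℤ/2 ⊕ ℤ/4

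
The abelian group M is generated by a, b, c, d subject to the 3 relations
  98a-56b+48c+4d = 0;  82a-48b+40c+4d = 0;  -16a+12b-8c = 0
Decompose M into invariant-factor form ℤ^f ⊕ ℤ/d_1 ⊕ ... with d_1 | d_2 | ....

Answer: M ≅ ℤ^1 ⊕ ℤ/2 ⊕ ℤ/4 ⊕ ℤ/8

Derivation:
rank_ℚ(R)=3; free=4−3=1
SNF(R) diag = [2, 4, 8] → torsion [2, 4, 8]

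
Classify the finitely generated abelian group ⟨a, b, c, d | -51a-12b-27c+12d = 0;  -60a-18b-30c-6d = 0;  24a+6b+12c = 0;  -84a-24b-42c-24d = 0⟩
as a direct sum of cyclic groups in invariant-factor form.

rank_ℚ(R)=4; free=4−4=0
SNF(R) diag = [3, 6, 6, 18] → torsion [3, 6, 6, 18]

Answer: M ≅ ℤ/3 ⊕ ℤ/6 ⊕ ℤ/6 ⊕ ℤ/18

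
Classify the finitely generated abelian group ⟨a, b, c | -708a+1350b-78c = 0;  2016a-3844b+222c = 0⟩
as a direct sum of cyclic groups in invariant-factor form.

rank_ℚ(R)=2; free=3−2=1
SNF(R) diag = [2, 6] → torsion [2, 6]

Answer: M ≅ ℤ^1 ⊕ ℤ/2 ⊕ ℤ/6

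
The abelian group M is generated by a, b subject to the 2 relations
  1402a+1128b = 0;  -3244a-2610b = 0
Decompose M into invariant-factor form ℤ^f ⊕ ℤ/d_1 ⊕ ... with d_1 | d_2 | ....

Answer: M ≅ ℤ/2 ⊕ ℤ/6

Derivation:
rank_ℚ(R)=2; free=2−2=0
SNF(R) diag = [2, 6] → torsion [2, 6]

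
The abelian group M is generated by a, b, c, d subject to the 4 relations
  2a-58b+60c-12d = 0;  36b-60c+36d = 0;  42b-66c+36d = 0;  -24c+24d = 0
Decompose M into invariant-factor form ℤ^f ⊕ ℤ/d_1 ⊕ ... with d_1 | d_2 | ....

Answer: M ≅ ℤ/2 ⊕ ℤ/6 ⊕ ℤ/12 ⊕ ℤ/24

Derivation:
rank_ℚ(R)=4; free=4−4=0
SNF(R) diag = [2, 6, 12, 24] → torsion [2, 6, 12, 24]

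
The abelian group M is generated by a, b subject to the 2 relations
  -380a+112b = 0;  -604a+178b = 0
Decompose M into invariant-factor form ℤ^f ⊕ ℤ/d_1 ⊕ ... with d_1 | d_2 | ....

rank_ℚ(R)=2; free=2−2=0
SNF(R) diag = [2, 4] → torsion [2, 4]

Answer: M ≅ ℤ/2 ⊕ ℤ/4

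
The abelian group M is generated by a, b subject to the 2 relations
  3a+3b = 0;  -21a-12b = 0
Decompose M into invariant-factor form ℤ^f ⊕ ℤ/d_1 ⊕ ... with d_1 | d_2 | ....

Answer: M ≅ ℤ/3 ⊕ ℤ/9

Derivation:
rank_ℚ(R)=2; free=2−2=0
SNF(R) diag = [3, 9] → torsion [3, 9]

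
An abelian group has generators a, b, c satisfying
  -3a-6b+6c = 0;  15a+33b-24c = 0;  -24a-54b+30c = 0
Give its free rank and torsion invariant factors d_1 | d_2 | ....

rank_ℚ(R)=3; free=3−3=0
SNF(R) diag = [3, 3, 6] → torsion [3, 3, 6]

Answer: M ≅ ℤ/3 ⊕ ℤ/3 ⊕ ℤ/6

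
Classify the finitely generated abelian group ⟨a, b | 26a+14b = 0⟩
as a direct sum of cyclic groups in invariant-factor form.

rank_ℚ(R)=1; free=2−1=1
SNF(R) diag = [2] → torsion [2]

Answer: M ≅ ℤ^1 ⊕ ℤ/2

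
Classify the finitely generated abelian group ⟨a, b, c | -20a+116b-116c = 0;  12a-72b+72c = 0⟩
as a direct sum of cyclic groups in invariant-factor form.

Answer: M ≅ ℤ^1 ⊕ ℤ/4 ⊕ ℤ/12

Derivation:
rank_ℚ(R)=2; free=3−2=1
SNF(R) diag = [4, 12] → torsion [4, 12]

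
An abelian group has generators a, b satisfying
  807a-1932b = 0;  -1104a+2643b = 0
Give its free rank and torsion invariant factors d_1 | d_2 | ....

Answer: M ≅ ℤ/3 ⊕ ℤ/9

Derivation:
rank_ℚ(R)=2; free=2−2=0
SNF(R) diag = [3, 9] → torsion [3, 9]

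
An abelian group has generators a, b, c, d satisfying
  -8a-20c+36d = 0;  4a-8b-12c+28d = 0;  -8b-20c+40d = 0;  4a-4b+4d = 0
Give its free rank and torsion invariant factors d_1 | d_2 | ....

rank_ℚ(R)=4; free=4−4=0
SNF(R) diag = [4, 4, 4, 4] → torsion [4, 4, 4, 4]

Answer: M ≅ ℤ/4 ⊕ ℤ/4 ⊕ ℤ/4 ⊕ ℤ/4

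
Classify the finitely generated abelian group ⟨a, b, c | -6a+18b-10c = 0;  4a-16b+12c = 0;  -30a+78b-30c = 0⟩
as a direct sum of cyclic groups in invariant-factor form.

Answer: M ≅ ℤ/2 ⊕ ℤ/4 ⊕ ℤ/12

Derivation:
rank_ℚ(R)=3; free=3−3=0
SNF(R) diag = [2, 4, 12] → torsion [2, 4, 12]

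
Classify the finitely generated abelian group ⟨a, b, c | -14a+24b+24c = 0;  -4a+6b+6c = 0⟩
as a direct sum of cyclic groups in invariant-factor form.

rank_ℚ(R)=2; free=3−2=1
SNF(R) diag = [2, 6] → torsion [2, 6]

Answer: M ≅ ℤ^1 ⊕ ℤ/2 ⊕ ℤ/6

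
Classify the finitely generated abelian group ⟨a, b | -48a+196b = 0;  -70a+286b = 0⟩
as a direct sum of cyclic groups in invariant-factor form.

rank_ℚ(R)=2; free=2−2=0
SNF(R) diag = [2, 4] → torsion [2, 4]

Answer: M ≅ ℤ/2 ⊕ ℤ/4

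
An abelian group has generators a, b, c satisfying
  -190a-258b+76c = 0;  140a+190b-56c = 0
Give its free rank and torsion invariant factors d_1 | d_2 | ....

rank_ℚ(R)=2; free=3−2=1
SNF(R) diag = [2, 2] → torsion [2, 2]

Answer: M ≅ ℤ^1 ⊕ ℤ/2 ⊕ ℤ/2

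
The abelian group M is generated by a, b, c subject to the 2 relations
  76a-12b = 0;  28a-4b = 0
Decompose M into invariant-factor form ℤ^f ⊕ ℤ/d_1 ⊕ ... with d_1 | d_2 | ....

Answer: M ≅ ℤ^1 ⊕ ℤ/4 ⊕ ℤ/8

Derivation:
rank_ℚ(R)=2; free=3−2=1
SNF(R) diag = [4, 8] → torsion [4, 8]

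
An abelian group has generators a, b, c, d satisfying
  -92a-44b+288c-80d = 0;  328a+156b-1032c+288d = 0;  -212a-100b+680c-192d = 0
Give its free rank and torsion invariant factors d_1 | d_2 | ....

Answer: M ≅ ℤ^1 ⊕ ℤ/4 ⊕ ℤ/4 ⊕ ℤ/8

Derivation:
rank_ℚ(R)=3; free=4−3=1
SNF(R) diag = [4, 4, 8] → torsion [4, 4, 8]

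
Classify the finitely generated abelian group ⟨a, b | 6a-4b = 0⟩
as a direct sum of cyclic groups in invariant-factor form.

Answer: M ≅ ℤ^1 ⊕ ℤ/2

Derivation:
rank_ℚ(R)=1; free=2−1=1
SNF(R) diag = [2] → torsion [2]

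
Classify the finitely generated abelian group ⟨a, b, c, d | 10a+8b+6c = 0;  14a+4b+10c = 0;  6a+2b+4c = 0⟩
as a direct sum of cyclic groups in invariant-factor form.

rank_ℚ(R)=3; free=4−3=1
SNF(R) diag = [2, 2, 4] → torsion [2, 2, 4]

Answer: M ≅ ℤ^1 ⊕ ℤ/2 ⊕ ℤ/2 ⊕ ℤ/4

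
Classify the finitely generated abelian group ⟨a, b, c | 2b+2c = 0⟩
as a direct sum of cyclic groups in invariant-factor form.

rank_ℚ(R)=1; free=3−1=2
SNF(R) diag = [2] → torsion [2]

Answer: M ≅ ℤ^2 ⊕ ℤ/2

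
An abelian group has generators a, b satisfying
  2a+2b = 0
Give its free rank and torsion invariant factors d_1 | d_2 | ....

Answer: M ≅ ℤ^1 ⊕ ℤ/2

Derivation:
rank_ℚ(R)=1; free=2−1=1
SNF(R) diag = [2] → torsion [2]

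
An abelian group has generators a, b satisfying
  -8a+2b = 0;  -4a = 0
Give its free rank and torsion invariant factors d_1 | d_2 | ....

rank_ℚ(R)=2; free=2−2=0
SNF(R) diag = [2, 4] → torsion [2, 4]

Answer: M ≅ ℤ/2 ⊕ ℤ/4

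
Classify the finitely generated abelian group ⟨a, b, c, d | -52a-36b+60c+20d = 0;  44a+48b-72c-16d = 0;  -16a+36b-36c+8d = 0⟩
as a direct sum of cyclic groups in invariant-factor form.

rank_ℚ(R)=3; free=4−3=1
SNF(R) diag = [4, 12, 12] → torsion [4, 12, 12]

Answer: M ≅ ℤ^1 ⊕ ℤ/4 ⊕ ℤ/12 ⊕ ℤ/12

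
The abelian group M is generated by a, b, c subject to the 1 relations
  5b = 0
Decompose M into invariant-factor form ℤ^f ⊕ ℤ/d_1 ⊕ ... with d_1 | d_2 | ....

Answer: M ≅ ℤ^2 ⊕ ℤ/5

Derivation:
rank_ℚ(R)=1; free=3−1=2
SNF(R) diag = [5] → torsion [5]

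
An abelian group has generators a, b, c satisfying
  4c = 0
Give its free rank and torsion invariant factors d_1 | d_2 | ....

Answer: M ≅ ℤ^2 ⊕ ℤ/4

Derivation:
rank_ℚ(R)=1; free=3−1=2
SNF(R) diag = [4] → torsion [4]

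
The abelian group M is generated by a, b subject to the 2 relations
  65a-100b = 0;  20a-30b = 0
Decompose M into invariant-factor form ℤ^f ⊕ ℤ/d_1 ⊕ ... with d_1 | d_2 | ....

rank_ℚ(R)=2; free=2−2=0
SNF(R) diag = [5, 10] → torsion [5, 10]

Answer: M ≅ ℤ/5 ⊕ ℤ/10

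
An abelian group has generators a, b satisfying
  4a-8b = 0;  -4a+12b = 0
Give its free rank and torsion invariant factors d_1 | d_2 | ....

rank_ℚ(R)=2; free=2−2=0
SNF(R) diag = [4, 4] → torsion [4, 4]

Answer: M ≅ ℤ/4 ⊕ ℤ/4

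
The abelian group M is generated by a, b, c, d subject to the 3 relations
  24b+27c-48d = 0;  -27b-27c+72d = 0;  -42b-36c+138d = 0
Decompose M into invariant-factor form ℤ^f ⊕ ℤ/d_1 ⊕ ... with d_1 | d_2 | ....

rank_ℚ(R)=3; free=4−3=1
SNF(R) diag = [3, 9, 18] → torsion [3, 9, 18]

Answer: M ≅ ℤ^1 ⊕ ℤ/3 ⊕ ℤ/9 ⊕ ℤ/18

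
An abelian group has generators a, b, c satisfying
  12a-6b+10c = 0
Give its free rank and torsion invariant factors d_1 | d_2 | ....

rank_ℚ(R)=1; free=3−1=2
SNF(R) diag = [2] → torsion [2]

Answer: M ≅ ℤ^2 ⊕ ℤ/2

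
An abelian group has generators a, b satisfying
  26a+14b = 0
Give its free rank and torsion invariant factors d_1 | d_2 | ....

rank_ℚ(R)=1; free=2−1=1
SNF(R) diag = [2] → torsion [2]

Answer: M ≅ ℤ^1 ⊕ ℤ/2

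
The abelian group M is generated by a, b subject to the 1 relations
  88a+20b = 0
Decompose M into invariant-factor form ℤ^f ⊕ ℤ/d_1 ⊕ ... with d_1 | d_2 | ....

Answer: M ≅ ℤ^1 ⊕ ℤ/4

Derivation:
rank_ℚ(R)=1; free=2−1=1
SNF(R) diag = [4] → torsion [4]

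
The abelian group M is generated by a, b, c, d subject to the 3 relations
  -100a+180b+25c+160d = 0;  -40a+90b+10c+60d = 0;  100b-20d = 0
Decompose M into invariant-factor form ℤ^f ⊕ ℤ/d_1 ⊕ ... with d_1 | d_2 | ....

Answer: M ≅ ℤ^1 ⊕ ℤ/5 ⊕ ℤ/10 ⊕ ℤ/20

Derivation:
rank_ℚ(R)=3; free=4−3=1
SNF(R) diag = [5, 10, 20] → torsion [5, 10, 20]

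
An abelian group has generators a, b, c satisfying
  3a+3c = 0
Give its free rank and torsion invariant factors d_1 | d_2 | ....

rank_ℚ(R)=1; free=3−1=2
SNF(R) diag = [3] → torsion [3]

Answer: M ≅ ℤ^2 ⊕ ℤ/3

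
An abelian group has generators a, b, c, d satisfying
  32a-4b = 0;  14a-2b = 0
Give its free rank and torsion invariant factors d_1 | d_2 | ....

rank_ℚ(R)=2; free=4−2=2
SNF(R) diag = [2, 4] → torsion [2, 4]

Answer: M ≅ ℤ^2 ⊕ ℤ/2 ⊕ ℤ/4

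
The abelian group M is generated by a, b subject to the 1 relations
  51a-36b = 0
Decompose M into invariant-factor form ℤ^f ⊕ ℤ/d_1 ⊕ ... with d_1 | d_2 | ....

rank_ℚ(R)=1; free=2−1=1
SNF(R) diag = [3] → torsion [3]

Answer: M ≅ ℤ^1 ⊕ ℤ/3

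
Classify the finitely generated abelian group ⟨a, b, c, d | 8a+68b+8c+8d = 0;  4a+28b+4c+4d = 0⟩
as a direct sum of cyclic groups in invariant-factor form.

rank_ℚ(R)=2; free=4−2=2
SNF(R) diag = [4, 12] → torsion [4, 12]

Answer: M ≅ ℤ^2 ⊕ ℤ/4 ⊕ ℤ/12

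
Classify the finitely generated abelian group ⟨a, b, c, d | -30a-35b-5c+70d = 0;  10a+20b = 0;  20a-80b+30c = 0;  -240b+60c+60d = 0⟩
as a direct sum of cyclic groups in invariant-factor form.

rank_ℚ(R)=4; free=4−4=0
SNF(R) diag = [5, 10, 30, 60] → torsion [5, 10, 30, 60]

Answer: M ≅ ℤ/5 ⊕ ℤ/10 ⊕ ℤ/30 ⊕ ℤ/60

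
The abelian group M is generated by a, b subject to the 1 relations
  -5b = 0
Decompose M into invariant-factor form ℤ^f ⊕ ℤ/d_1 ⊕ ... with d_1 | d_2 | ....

Answer: M ≅ ℤ^1 ⊕ ℤ/5

Derivation:
rank_ℚ(R)=1; free=2−1=1
SNF(R) diag = [5] → torsion [5]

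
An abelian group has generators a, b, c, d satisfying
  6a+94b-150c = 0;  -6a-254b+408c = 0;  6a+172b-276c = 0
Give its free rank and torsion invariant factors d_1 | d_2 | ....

rank_ℚ(R)=3; free=4−3=1
SNF(R) diag = [2, 6, 18] → torsion [2, 6, 18]

Answer: M ≅ ℤ^1 ⊕ ℤ/2 ⊕ ℤ/6 ⊕ ℤ/18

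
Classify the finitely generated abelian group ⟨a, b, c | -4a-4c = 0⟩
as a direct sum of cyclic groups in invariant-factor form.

Answer: M ≅ ℤ^2 ⊕ ℤ/4

Derivation:
rank_ℚ(R)=1; free=3−1=2
SNF(R) diag = [4] → torsion [4]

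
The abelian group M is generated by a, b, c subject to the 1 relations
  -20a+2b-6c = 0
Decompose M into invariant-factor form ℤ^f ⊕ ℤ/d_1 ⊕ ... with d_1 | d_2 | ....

Answer: M ≅ ℤ^2 ⊕ ℤ/2

Derivation:
rank_ℚ(R)=1; free=3−1=2
SNF(R) diag = [2] → torsion [2]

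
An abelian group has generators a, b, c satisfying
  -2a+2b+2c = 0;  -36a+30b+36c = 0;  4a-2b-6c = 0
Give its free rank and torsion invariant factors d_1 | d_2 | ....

rank_ℚ(R)=3; free=3−3=0
SNF(R) diag = [2, 2, 6] → torsion [2, 2, 6]

Answer: M ≅ ℤ/2 ⊕ ℤ/2 ⊕ ℤ/6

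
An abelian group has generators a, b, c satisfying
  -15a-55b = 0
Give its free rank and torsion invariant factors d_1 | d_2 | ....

Answer: M ≅ ℤ^2 ⊕ ℤ/5

Derivation:
rank_ℚ(R)=1; free=3−1=2
SNF(R) diag = [5] → torsion [5]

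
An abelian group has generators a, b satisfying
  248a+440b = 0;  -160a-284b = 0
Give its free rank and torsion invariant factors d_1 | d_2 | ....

Answer: M ≅ ℤ/4 ⊕ ℤ/8

Derivation:
rank_ℚ(R)=2; free=2−2=0
SNF(R) diag = [4, 8] → torsion [4, 8]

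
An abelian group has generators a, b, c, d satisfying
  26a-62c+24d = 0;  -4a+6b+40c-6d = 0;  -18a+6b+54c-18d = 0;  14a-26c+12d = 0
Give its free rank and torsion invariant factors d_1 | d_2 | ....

Answer: M ≅ ℤ/2 ⊕ ℤ/6 ⊕ ℤ/12 ⊕ ℤ/12

Derivation:
rank_ℚ(R)=4; free=4−4=0
SNF(R) diag = [2, 6, 12, 12] → torsion [2, 6, 12, 12]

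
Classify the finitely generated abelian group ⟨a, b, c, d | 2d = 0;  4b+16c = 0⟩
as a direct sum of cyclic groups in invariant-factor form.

Answer: M ≅ ℤ^2 ⊕ ℤ/2 ⊕ ℤ/4

Derivation:
rank_ℚ(R)=2; free=4−2=2
SNF(R) diag = [2, 4] → torsion [2, 4]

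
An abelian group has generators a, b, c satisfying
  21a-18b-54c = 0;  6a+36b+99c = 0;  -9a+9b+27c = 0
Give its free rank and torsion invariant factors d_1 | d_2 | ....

rank_ℚ(R)=3; free=3−3=0
SNF(R) diag = [3, 9, 9] → torsion [3, 9, 9]

Answer: M ≅ ℤ/3 ⊕ ℤ/9 ⊕ ℤ/9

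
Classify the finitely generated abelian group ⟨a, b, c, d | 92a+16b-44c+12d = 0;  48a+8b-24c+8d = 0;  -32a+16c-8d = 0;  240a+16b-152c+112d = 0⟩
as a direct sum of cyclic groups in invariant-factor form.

Answer: M ≅ ℤ/4 ⊕ ℤ/8 ⊕ ℤ/8 ⊕ ℤ/24

Derivation:
rank_ℚ(R)=4; free=4−4=0
SNF(R) diag = [4, 8, 8, 24] → torsion [4, 8, 8, 24]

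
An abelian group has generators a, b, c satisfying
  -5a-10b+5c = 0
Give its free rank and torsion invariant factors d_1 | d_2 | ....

rank_ℚ(R)=1; free=3−1=2
SNF(R) diag = [5] → torsion [5]

Answer: M ≅ ℤ^2 ⊕ ℤ/5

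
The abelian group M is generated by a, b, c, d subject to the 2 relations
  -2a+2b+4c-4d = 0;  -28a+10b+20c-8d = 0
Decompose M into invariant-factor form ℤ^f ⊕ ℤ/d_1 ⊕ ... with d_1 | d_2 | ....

Answer: M ≅ ℤ^2 ⊕ ℤ/2 ⊕ ℤ/6

Derivation:
rank_ℚ(R)=2; free=4−2=2
SNF(R) diag = [2, 6] → torsion [2, 6]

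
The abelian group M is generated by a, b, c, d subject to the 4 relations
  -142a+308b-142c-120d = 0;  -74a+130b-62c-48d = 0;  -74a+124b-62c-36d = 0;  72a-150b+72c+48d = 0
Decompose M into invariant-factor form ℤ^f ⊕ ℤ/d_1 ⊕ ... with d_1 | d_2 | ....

Answer: M ≅ ℤ/2 ⊕ ℤ/6 ⊕ ℤ/12 ⊕ ℤ/36

Derivation:
rank_ℚ(R)=4; free=4−4=0
SNF(R) diag = [2, 6, 12, 36] → torsion [2, 6, 12, 36]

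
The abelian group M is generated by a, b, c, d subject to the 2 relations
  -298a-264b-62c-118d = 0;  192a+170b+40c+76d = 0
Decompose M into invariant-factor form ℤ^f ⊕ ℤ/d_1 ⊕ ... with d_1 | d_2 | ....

rank_ℚ(R)=2; free=4−2=2
SNF(R) diag = [2, 2] → torsion [2, 2]

Answer: M ≅ ℤ^2 ⊕ ℤ/2 ⊕ ℤ/2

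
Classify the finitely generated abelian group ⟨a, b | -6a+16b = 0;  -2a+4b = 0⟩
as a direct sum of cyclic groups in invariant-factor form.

rank_ℚ(R)=2; free=2−2=0
SNF(R) diag = [2, 4] → torsion [2, 4]

Answer: M ≅ ℤ/2 ⊕ ℤ/4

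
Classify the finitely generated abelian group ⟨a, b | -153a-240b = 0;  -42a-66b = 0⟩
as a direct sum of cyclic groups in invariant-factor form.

rank_ℚ(R)=2; free=2−2=0
SNF(R) diag = [3, 6] → torsion [3, 6]

Answer: M ≅ ℤ/3 ⊕ ℤ/6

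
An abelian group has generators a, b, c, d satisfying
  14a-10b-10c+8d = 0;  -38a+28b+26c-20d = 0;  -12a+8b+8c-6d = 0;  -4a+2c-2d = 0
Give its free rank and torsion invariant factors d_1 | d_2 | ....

rank_ℚ(R)=4; free=4−4=0
SNF(R) diag = [2, 2, 2, 2] → torsion [2, 2, 2, 2]

Answer: M ≅ ℤ/2 ⊕ ℤ/2 ⊕ ℤ/2 ⊕ ℤ/2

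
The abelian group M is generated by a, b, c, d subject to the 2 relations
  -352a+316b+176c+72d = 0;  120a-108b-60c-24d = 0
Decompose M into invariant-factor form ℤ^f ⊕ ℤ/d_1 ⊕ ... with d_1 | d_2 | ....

Answer: M ≅ ℤ^2 ⊕ ℤ/4 ⊕ ℤ/12

Derivation:
rank_ℚ(R)=2; free=4−2=2
SNF(R) diag = [4, 12] → torsion [4, 12]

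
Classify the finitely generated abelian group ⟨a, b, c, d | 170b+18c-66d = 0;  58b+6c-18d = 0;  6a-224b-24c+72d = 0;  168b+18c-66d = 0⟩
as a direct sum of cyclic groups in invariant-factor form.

Answer: M ≅ ℤ/2 ⊕ ℤ/6 ⊕ ℤ/6 ⊕ ℤ/12

Derivation:
rank_ℚ(R)=4; free=4−4=0
SNF(R) diag = [2, 6, 6, 12] → torsion [2, 6, 6, 12]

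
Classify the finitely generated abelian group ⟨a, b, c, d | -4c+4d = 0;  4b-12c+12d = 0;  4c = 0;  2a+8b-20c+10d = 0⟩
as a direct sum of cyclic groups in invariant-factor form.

rank_ℚ(R)=4; free=4−4=0
SNF(R) diag = [2, 4, 4, 4] → torsion [2, 4, 4, 4]

Answer: M ≅ ℤ/2 ⊕ ℤ/4 ⊕ ℤ/4 ⊕ ℤ/4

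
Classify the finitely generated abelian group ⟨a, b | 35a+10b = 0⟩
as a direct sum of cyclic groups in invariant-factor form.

Answer: M ≅ ℤ^1 ⊕ ℤ/5

Derivation:
rank_ℚ(R)=1; free=2−1=1
SNF(R) diag = [5] → torsion [5]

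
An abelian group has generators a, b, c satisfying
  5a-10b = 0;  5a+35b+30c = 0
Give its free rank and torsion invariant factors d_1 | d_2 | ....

rank_ℚ(R)=2; free=3−2=1
SNF(R) diag = [5, 15] → torsion [5, 15]

Answer: M ≅ ℤ^1 ⊕ ℤ/5 ⊕ ℤ/15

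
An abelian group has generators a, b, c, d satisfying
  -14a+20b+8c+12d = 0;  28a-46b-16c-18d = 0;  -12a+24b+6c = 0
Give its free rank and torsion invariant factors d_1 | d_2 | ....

Answer: M ≅ ℤ^1 ⊕ ℤ/2 ⊕ ℤ/6 ⊕ ℤ/6

Derivation:
rank_ℚ(R)=3; free=4−3=1
SNF(R) diag = [2, 6, 6] → torsion [2, 6, 6]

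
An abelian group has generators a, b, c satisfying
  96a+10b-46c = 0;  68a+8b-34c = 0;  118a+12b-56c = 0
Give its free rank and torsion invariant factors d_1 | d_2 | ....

rank_ℚ(R)=3; free=3−3=0
SNF(R) diag = [2, 2, 2] → torsion [2, 2, 2]

Answer: M ≅ ℤ/2 ⊕ ℤ/2 ⊕ ℤ/2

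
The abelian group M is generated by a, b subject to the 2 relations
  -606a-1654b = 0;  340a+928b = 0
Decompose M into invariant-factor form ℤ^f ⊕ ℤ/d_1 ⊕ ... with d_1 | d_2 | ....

Answer: M ≅ ℤ/2 ⊕ ℤ/4

Derivation:
rank_ℚ(R)=2; free=2−2=0
SNF(R) diag = [2, 4] → torsion [2, 4]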